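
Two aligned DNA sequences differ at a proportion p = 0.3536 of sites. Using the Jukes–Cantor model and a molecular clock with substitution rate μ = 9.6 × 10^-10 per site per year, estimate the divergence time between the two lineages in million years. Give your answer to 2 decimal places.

d = −(3/4) ln(1 − 4p/3) = −0.75 ln(1 − 0.471467) = −0.75 ln(0.528533)
  = −0.75 × (-0.637650) = 0.478238 substitutions/site.
Under a molecular clock d = 2μt, so t = d/(2μ) = 0.478238 / (2 × 9.6 × 10^-10) = 249.08 million years.

249.08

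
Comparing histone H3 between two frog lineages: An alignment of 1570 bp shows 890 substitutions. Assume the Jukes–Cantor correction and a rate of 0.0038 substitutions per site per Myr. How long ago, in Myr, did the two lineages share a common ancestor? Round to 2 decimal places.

139.14

p = 890/1570 ≈ 0.566879.
d = −(3/4) ln(1 − 4p/3) = −0.75 ln(1 − 0.755839) = −0.75 ln(0.244161)
  = −0.75 × (-1.409927) = 1.057445 substitutions/site.
Under a molecular clock d = 2μt, so t = d/(2μ) = 1.057445 / (2 × 0.0038) = 139.14 Myr.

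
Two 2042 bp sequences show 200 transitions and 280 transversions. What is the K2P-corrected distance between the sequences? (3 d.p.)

P = 200/2042 ≈ 0.097943 and Q = 280/2042 ≈ 0.13712.
Under the Kimura two-parameter model, d = −½ ln(1 − 2P − Q) − ¼ ln(1 − 2Q).
1 − 2P − Q = 0.666994, giving −½ ln(0.666994) = 0.202487.
1 − 2Q = 0.72576, giving −¼ ln(0.72576) = 0.080134.
d = 0.202487 + 0.080134 = 0.282621.

0.283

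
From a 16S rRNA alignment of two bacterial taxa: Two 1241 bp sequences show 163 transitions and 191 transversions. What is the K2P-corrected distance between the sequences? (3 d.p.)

0.361

P = 163/1241 ≈ 0.131346 and Q = 191/1241 ≈ 0.153908.
Under the Kimura two-parameter model, d = −½ ln(1 − 2P − Q) − ¼ ln(1 − 2Q).
1 − 2P − Q = 0.5834, giving −½ ln(0.5834) = 0.269441.
1 − 2Q = 0.692184, giving −¼ ln(0.692184) = 0.091976.
d = 0.269441 + 0.091976 = 0.361417.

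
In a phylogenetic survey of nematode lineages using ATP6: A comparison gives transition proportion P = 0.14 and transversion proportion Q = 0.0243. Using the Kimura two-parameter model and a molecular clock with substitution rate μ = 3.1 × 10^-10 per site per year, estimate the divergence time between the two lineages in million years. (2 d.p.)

Under the Kimura two-parameter model, d = −½ ln(1 − 2P − Q) − ¼ ln(1 − 2Q).
1 − 2P − Q = 0.6957, giving −½ ln(0.6957) = 0.181418.
1 − 2Q = 0.9514, giving −¼ ln(0.9514) = 0.012455.
d = 0.181418 + 0.012455 = 0.193873.
Under a molecular clock d = 2μt, so t = d/(2μ) = 0.193873 / (2 × 3.1 × 10^-10) = 312.70 million years.

312.70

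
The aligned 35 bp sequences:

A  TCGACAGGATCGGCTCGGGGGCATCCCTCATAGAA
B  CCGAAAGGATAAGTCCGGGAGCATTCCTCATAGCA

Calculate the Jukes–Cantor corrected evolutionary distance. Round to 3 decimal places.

0.315

The sequences differ at 9 of 35 sites (1, 5, 11, 12, 14, 15, 20, 25, 34), so p = 9/35 ≈ 0.257143.
d = −(3/4) ln(1 − 4p/3) = −0.75 ln(1 − 0.342857) = −0.75 ln(0.657143)
  = −0.75 × (-0.419854) = 0.314891 substitutions/site.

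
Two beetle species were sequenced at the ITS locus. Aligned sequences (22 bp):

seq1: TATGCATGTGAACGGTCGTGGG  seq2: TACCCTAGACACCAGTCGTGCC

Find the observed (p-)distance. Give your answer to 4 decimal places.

0.4545

The sequences differ at 10 of 22 positions (sites 3, 4, 6, 7, 9, 10, 12, 14, 21, 22).
p = 10/22 = 0.454545… ≈ 0.4545 (to 4 d.p.).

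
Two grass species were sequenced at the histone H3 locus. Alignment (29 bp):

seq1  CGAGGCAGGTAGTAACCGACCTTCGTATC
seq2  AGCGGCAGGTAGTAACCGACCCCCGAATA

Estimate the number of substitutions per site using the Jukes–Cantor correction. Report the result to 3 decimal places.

The sequences differ at 6 of 29 sites (1, 3, 22, 23, 26, 29), so p = 6/29 ≈ 0.206897.
d = −(3/4) ln(1 − 4p/3) = −0.75 ln(1 − 0.275863) = −0.75 ln(0.724137)
  = −0.75 × (-0.322775) = 0.242081 substitutions/site.

0.242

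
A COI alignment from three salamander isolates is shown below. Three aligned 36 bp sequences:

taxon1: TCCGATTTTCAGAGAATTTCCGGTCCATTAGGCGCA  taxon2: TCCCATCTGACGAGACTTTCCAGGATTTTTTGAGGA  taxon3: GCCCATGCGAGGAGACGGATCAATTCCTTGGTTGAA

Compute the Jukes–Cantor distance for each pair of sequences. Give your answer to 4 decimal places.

taxon1–taxon2: 15/36 sites differ → p ≈ 0.416667, d = −0.75 ln(1 − 0.555556) = 0.608198 ≈ 0.6082.
taxon1–taxon3: 20/36 sites differ → p ≈ 0.555556, d = −0.75 ln(1 − 0.740741) = 1.012446 ≈ 1.0124.
taxon2–taxon3: 18/36 sites differ → p = 0.5, d = −0.75 ln(1 − 0.666667) = 0.823960 ≈ 0.8240.

d(taxon1,taxon2) = 0.6082, d(taxon1,taxon3) = 1.0124, d(taxon2,taxon3) = 0.8240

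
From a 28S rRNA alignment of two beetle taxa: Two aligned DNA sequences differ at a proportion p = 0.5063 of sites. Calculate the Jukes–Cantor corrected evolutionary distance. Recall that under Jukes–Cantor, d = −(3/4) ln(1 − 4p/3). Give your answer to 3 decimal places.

d = −(3/4) ln(1 − 4p/3) = −0.75 ln(1 − 0.675067) = −0.75 ln(0.324933)
  = −0.75 × (-1.124136) = 0.843102 substitutions/site.

0.843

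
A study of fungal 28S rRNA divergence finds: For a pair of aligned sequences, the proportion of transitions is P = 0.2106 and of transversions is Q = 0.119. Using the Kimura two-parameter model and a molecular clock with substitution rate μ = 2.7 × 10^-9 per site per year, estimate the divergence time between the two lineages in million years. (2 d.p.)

Under the Kimura two-parameter model, d = −½ ln(1 − 2P − Q) − ¼ ln(1 − 2Q).
1 − 2P − Q = 0.4598, giving −½ ln(0.4598) = 0.388482.
1 − 2Q = 0.762, giving −¼ ln(0.762) = 0.067952.
d = 0.388482 + 0.067952 = 0.456434.
Under a molecular clock d = 2μt, so t = d/(2μ) = 0.456434 / (2 × 2.7 × 10^-9) = 84.52 million years.

84.52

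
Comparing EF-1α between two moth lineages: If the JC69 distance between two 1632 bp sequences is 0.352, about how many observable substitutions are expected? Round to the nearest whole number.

458

Invert JC69: p = (3/4)(1 − e^(−4d/3)) = 0.75 × (1 − e^(-0.469333)) = 0.75 × (1 − 0.625419) = 0.280936.
Expected differing sites = pL ≈ 0.280936 × 1632 = 458.487552 ≈ 458.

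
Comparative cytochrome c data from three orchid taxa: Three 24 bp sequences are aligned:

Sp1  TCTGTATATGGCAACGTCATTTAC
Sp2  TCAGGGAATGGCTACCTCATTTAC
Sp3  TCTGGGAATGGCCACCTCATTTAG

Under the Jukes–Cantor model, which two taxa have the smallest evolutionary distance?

Sp2 and Sp3

Sp1–Sp2: 6/24 differ, p = 0.250, d = 0.304.
Sp1–Sp3: 6/24 differ, p = 0.250, d = 0.304.
Sp2–Sp3: 3/24 differ, p = 0.125, d = 0.137.
The smallest distance is between Sp2 and Sp3.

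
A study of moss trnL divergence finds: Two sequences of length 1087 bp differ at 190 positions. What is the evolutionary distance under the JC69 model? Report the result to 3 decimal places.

0.199

p = 190/1087 ≈ 0.174793.
d = −(3/4) ln(1 − 4p/3) = −0.75 ln(1 − 0.233057) = −0.75 ln(0.766943)
  = −0.75 × (-0.265343) = 0.199007 substitutions/site.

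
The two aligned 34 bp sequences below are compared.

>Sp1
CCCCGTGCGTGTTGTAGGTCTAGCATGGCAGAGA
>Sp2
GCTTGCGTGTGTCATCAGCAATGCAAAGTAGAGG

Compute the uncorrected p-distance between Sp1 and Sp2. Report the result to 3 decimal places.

0.500

The sequences differ at 17 of 34 positions.
p = 17/34 = 0.500.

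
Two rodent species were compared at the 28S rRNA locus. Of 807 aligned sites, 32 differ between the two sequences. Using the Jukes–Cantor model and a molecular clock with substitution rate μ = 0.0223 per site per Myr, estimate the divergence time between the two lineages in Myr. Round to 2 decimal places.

p = 32/807 ≈ 0.039653.
d = −(3/4) ln(1 − 4p/3) = −0.75 ln(1 − 0.052871) = −0.75 ln(0.947129)
  = −0.75 × (-0.054320) = 0.040740 substitutions/site.
Under a molecular clock d = 2μt, so t = d/(2μ) = 0.040740 / (2 × 0.0223) = 0.91 Myr.

0.91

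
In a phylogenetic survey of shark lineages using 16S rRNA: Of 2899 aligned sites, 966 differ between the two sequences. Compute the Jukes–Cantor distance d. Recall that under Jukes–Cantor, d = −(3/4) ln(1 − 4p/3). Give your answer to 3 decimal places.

p = 966/2899 ≈ 0.333218.
d = −(3/4) ln(1 − 4p/3) = −0.75 ln(1 − 0.444291) = −0.75 ln(0.555709)
  = −0.75 × (-0.587511) = 0.440633 substitutions/site.

0.441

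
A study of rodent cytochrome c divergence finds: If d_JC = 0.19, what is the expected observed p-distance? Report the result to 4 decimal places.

p = (3/4)(1 − e^(−4d/3)) = 0.75 × (1 − e^(-0.253333)) = 0.75 × (1 − 0.776209) = 0.167843.

0.1678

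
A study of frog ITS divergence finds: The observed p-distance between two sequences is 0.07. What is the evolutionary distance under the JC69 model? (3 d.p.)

0.073

d = −(3/4) ln(1 − 4p/3) = −0.75 ln(1 − 0.093333) = −0.75 ln(0.906667)
  = −0.75 × (-0.097980) = 0.073485 substitutions/site.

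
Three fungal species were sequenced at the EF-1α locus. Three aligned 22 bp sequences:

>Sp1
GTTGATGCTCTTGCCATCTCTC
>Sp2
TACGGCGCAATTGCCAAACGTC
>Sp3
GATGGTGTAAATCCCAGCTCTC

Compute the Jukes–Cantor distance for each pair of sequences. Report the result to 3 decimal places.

Sp1–Sp2: 11/22 sites differ → p = 0.5, d = −0.75 ln(1 − 0.666667) = 0.823960 ≈ 0.824.
Sp1–Sp3: 8/22 sites differ → p ≈ 0.363636, d = −0.75 ln(1 − 0.484848) = 0.497470 ≈ 0.497.
Sp2–Sp3: 10/22 sites differ → p ≈ 0.454545, d = −0.75 ln(1 − 0.60606) = 0.698667 ≈ 0.699.

d(Sp1,Sp2) = 0.824, d(Sp1,Sp3) = 0.497, d(Sp2,Sp3) = 0.699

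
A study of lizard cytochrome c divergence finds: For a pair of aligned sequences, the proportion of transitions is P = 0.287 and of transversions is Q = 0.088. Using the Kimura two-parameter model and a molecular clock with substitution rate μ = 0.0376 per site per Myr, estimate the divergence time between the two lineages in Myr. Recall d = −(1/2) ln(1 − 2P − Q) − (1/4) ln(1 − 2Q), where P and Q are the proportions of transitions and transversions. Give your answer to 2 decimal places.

Under the Kimura two-parameter model, d = −½ ln(1 − 2P − Q) − ¼ ln(1 − 2Q).
1 − 2P − Q = 0.338, giving −½ ln(0.338) = 0.542355.
1 − 2Q = 0.824, giving −¼ ln(0.824) = 0.048396.
d = 0.542355 + 0.048396 = 0.590751.
Under a molecular clock d = 2μt, so t = d/(2μ) = 0.590751 / (2 × 0.0376) = 7.86 Myr.

7.86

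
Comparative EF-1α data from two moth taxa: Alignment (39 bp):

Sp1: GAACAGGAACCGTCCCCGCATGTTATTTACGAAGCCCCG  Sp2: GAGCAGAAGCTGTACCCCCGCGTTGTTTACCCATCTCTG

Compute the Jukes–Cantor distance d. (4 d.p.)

0.4885

The sequences differ at 14 of 39 sites, so p = 14/39 ≈ 0.358974.
d = −(3/4) ln(1 − 4p/3) = −0.75 ln(1 − 0.478632) = −0.75 ln(0.521368)
  = −0.75 × (-0.651299) = 0.488474 substitutions/site.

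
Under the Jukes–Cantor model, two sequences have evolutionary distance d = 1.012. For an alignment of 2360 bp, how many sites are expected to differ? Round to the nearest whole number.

Invert JC69: p = (3/4)(1 − e^(−4d/3)) = 0.75 × (1 − e^(-1.349333)) = 0.75 × (1 − 0.259413) = 0.555440.
Expected differing sites = pL ≈ 0.555440 × 2360 = 1310.8384 ≈ 1311.

1311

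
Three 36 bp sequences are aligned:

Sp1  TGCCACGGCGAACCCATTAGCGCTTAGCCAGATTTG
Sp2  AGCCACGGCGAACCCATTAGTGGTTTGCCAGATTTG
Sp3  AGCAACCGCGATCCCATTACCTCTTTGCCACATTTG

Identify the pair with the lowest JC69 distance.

Sp1–Sp2: 4/36 differ, p = 0.111, d = 0.120.
Sp1–Sp3: 8/36 differ, p = 0.222, d = 0.264.
Sp2–Sp3: 8/36 differ, p = 0.222, d = 0.264.
The smallest distance is between Sp1 and Sp2.

Sp1 and Sp2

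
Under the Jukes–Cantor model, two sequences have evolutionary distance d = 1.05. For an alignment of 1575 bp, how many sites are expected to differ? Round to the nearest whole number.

890

Invert JC69: p = (3/4)(1 − e^(−4d/3)) = 0.75 × (1 − e^(-1.4)) = 0.75 × (1 − 0.246597) = 0.565052.
Expected differing sites = pL ≈ 0.565052 × 1575 = 889.9569 ≈ 890.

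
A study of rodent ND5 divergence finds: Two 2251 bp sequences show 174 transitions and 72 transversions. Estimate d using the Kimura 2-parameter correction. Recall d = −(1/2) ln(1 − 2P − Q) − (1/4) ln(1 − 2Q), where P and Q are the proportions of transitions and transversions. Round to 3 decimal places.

0.120

P = 174/2251 ≈ 0.077299 and Q = 72/2251 ≈ 0.031986.
Under the Kimura two-parameter model, d = −½ ln(1 − 2P − Q) − ¼ ln(1 − 2Q).
1 − 2P − Q = 0.813416, giving −½ ln(0.813416) = 0.103256.
1 − 2Q = 0.936028, giving −¼ ln(0.936028) = 0.016527.
d = 0.103256 + 0.016527 = 0.119783.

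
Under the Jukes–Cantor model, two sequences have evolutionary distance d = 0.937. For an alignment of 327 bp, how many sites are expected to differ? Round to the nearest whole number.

175

Invert JC69: p = (3/4)(1 − e^(−4d/3)) = 0.75 × (1 − e^(-1.249333)) = 0.75 × (1 − 0.286696) = 0.534978.
Expected differing sites = pL ≈ 0.534978 × 327 = 174.937806 ≈ 175.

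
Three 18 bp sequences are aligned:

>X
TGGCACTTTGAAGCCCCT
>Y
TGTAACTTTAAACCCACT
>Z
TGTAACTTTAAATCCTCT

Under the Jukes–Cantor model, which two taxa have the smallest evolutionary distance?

Y and Z

X–Y: 5/18 differ, p = 0.278, d = 0.347.
X–Z: 5/18 differ, p = 0.278, d = 0.347.
Y–Z: 2/18 differ, p = 0.111, d = 0.120.
The smallest distance is between Y and Z.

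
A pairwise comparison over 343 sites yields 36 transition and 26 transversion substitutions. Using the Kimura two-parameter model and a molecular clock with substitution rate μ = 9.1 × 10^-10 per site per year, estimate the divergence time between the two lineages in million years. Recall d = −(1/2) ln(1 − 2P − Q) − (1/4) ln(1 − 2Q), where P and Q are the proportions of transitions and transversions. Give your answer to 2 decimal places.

115.02

P = 36/343 ≈ 0.104956 and Q = 26/343 ≈ 0.075802.
Under the Kimura two-parameter model, d = −½ ln(1 − 2P − Q) − ¼ ln(1 − 2Q).
1 − 2P − Q = 0.714286, giving −½ ln(0.714286) = 0.168236.
1 − 2Q = 0.848396, giving −¼ ln(0.848396) = 0.041102.
d = 0.168236 + 0.041102 = 0.209338.
Under a molecular clock d = 2μt, so t = d/(2μ) = 0.209338 / (2 × 9.1 × 10^-10) = 115.02 million years.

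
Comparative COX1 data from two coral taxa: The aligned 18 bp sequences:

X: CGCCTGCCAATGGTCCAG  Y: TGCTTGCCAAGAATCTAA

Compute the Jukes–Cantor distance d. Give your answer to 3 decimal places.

The sequences differ at 7 of 18 sites (1, 4, 11, 12, 13, 16, 18), so p = 7/18 ≈ 0.388889.
d = −(3/4) ln(1 − 4p/3) = −0.75 ln(1 − 0.518519) = −0.75 ln(0.481481)
  = −0.75 × (-0.730889) = 0.548167 substitutions/site.

0.548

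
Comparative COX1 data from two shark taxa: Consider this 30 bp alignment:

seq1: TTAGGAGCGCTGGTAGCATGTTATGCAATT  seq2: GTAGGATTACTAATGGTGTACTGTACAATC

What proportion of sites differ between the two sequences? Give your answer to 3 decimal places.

0.467

The sequences differ at 14 of 30 positions.
p = 14/30 = 0.466666… ≈ 0.467 (to 3 d.p.).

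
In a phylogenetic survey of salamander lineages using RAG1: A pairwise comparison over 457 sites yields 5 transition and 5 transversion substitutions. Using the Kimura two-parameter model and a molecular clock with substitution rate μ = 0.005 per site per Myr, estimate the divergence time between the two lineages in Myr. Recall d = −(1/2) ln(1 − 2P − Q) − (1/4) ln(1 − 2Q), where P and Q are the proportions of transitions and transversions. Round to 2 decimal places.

P = 5/457 ≈ 0.010941 and Q = 5/457 ≈ 0.010941.
Under the Kimura two-parameter model, d = −½ ln(1 − 2P − Q) − ¼ ln(1 − 2Q).
1 − 2P − Q = 0.967177, giving −½ ln(0.967177) = 0.016687.
1 − 2Q = 0.978118, giving −¼ ln(0.978118) = 0.005531.
d = 0.016687 + 0.005531 = 0.022218.
Under a molecular clock d = 2μt, so t = d/(2μ) = 0.022218 / (2 × 0.005) = 2.22 Myr.

2.22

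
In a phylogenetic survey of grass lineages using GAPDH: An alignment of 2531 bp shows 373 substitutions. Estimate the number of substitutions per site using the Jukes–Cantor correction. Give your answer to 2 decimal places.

0.16

p = 373/2531 ≈ 0.147373.
d = −(3/4) ln(1 − 4p/3) = −0.75 ln(1 − 0.196497) = −0.75 ln(0.803503)
  = −0.75 × (-0.218774) = 0.164081 substitutions/site.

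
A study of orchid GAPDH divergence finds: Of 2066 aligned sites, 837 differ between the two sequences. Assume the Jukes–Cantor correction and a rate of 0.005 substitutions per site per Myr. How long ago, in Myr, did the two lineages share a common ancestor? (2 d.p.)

p = 837/2066 ≈ 0.405131.
d = −(3/4) ln(1 − 4p/3) = −0.75 ln(1 − 0.540175) = −0.75 ln(0.459825)
  = −0.75 × (-0.776909) = 0.582682 substitutions/site.
Under a molecular clock d = 2μt, so t = d/(2μ) = 0.582682 / (2 × 0.005) = 58.27 Myr.

58.27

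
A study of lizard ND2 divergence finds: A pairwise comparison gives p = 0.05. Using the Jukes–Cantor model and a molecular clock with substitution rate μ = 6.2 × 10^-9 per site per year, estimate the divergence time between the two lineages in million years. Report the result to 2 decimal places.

d = −(3/4) ln(1 − 4p/3) = −0.75 ln(1 − 0.066667) = −0.75 ln(0.933333)
  = −0.75 × (-0.068993) = 0.051745 substitutions/site.
Under a molecular clock d = 2μt, so t = d/(2μ) = 0.051745 / (2 × 6.2 × 10^-9) = 4.17 million years.

4.17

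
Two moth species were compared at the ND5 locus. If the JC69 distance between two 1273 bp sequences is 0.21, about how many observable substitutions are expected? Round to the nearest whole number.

Invert JC69: p = (3/4)(1 − e^(−4d/3)) = 0.75 × (1 − e^(-0.28)) = 0.75 × (1 − 0.755784) = 0.183162.
Expected differing sites = pL ≈ 0.183162 × 1273 = 233.165226 ≈ 233.

233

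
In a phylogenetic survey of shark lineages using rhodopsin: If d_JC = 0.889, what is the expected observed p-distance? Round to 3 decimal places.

p = (3/4)(1 − e^(−4d/3)) = 0.75 × (1 − e^(-1.185333)) = 0.75 × (1 − 0.305644) = 0.520767.

0.521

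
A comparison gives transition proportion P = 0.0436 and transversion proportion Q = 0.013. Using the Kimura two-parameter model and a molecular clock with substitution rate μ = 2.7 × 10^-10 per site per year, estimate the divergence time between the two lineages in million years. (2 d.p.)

109.96

Under the Kimura two-parameter model, d = −½ ln(1 − 2P − Q) − ¼ ln(1 − 2Q).
1 − 2P − Q = 0.8998, giving −½ ln(0.8998) = 0.052791.
1 − 2Q = 0.974, giving −¼ ln(0.974) = 0.006586.
d = 0.052791 + 0.006586 = 0.059377.
Under a molecular clock d = 2μt, so t = d/(2μ) = 0.059377 / (2 × 2.7 × 10^-10) = 109.96 million years.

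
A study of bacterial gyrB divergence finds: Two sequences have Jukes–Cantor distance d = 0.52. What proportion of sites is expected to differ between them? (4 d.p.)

p = (3/4)(1 − e^(−4d/3)) = 0.75 × (1 − e^(-0.693333)) = 0.75 × (1 − 0.499907) = 0.375070.

0.3751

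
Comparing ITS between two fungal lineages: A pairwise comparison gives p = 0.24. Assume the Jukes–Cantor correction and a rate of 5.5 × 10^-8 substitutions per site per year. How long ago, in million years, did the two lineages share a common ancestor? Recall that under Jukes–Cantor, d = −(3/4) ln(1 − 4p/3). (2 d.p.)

d = −(3/4) ln(1 − 4p/3) = −0.75 ln(1 − 0.32) = −0.75 ln(0.68)
  = −0.75 × (-0.385662) = 0.289247 substitutions/site.
Under a molecular clock d = 2μt, so t = d/(2μ) = 0.289247 / (2 × 5.5 × 10^-8) = 2.63 million years.

2.63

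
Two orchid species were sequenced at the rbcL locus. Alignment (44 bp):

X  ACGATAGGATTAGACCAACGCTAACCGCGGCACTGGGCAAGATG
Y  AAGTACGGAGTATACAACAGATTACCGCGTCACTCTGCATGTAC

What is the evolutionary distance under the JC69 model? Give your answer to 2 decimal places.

The sequences differ at 18 of 44 sites, so p = 18/44 ≈ 0.409091.
d = −(3/4) ln(1 − 4p/3) = −0.75 ln(1 − 0.545455) = −0.75 ln(0.454545)
  = −0.75 × (-0.788458) = 0.591344 substitutions/site.

0.59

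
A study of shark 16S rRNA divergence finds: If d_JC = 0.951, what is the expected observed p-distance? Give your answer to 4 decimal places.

p = (3/4)(1 − e^(−4d/3)) = 0.75 × (1 − e^(-1.268)) = 0.75 × (1 − 0.281394) = 0.538955.

0.5390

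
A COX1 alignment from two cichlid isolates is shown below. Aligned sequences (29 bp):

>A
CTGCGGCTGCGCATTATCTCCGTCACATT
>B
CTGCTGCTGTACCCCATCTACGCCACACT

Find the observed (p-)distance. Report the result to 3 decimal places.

The sequences differ at 9 of 29 positions (sites 5, 10, 11, 13, 14, 15, 20, 23, 28).
p = 9/29 = 0.310344… ≈ 0.310 (to 3 d.p.).

0.310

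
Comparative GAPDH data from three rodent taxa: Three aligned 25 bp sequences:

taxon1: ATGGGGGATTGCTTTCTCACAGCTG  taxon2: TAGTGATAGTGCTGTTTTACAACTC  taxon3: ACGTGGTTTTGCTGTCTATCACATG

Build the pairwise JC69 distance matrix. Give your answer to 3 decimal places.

d(taxon1,taxon2) = 0.663, d(taxon1,taxon3) = 0.490, d(taxon2,taxon3) = 0.663

taxon1–taxon2: 11/25 sites differ → p = 0.44, d = −0.75 ln(1 − 0.586667) = 0.662626 ≈ 0.663.
taxon1–taxon3: 9/25 sites differ → p = 0.36, d = −0.75 ln(1 − 0.48) = 0.490445 ≈ 0.490.
taxon2–taxon3: 11/25 sites differ → p = 0.44, d = −0.75 ln(1 − 0.586667) = 0.662626 ≈ 0.663.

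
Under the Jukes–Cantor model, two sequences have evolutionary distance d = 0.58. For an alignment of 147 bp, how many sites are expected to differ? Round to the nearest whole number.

59

Invert JC69: p = (3/4)(1 − e^(−4d/3)) = 0.75 × (1 − e^(-0.773333)) = 0.75 × (1 − 0.461472) = 0.403896.
Expected differing sites = pL ≈ 0.403896 × 147 = 59.372712 ≈ 59.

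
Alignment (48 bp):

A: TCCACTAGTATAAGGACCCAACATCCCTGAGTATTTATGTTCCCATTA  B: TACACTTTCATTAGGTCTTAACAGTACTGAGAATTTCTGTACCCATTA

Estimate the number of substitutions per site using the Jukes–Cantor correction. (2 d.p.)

0.37

The sequences differ at 14 of 48 sites, so p = 14/48 ≈ 0.291667.
d = −(3/4) ln(1 − 4p/3) = −0.75 ln(1 − 0.388889) = −0.75 ln(0.611111)
  = −0.75 × (-0.492477) = 0.369358 substitutions/site.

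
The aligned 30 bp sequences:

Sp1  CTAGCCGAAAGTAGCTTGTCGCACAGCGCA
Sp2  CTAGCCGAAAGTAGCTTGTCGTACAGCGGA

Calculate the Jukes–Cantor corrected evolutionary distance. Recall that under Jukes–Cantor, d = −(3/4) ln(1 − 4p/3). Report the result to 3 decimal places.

0.070

The sequences differ at 2 of 30 sites (22, 29), so p = 2/30 ≈ 0.066667.
d = −(3/4) ln(1 − 4p/3) = −0.75 ln(1 − 0.088889) = −0.75 ln(0.911111)
  = −0.75 × (-0.093091) = 0.069818 substitutions/site.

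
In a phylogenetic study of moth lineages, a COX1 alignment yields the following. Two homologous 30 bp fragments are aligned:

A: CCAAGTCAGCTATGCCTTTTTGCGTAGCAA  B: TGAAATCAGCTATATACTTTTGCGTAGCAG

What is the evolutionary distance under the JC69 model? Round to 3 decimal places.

0.330

The sequences differ at 8 of 30 sites (1, 2, 5, 14, 15, 16, 17, 30), so p = 8/30 ≈ 0.266667.
d = −(3/4) ln(1 − 4p/3) = −0.75 ln(1 − 0.355556) = −0.75 ln(0.644444)
  = −0.75 × (-0.439367) = 0.329525 substitutions/site.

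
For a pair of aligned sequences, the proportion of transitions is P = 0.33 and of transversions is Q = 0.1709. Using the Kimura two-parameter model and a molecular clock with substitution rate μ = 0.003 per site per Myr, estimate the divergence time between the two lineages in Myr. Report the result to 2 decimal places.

165.53

Under the Kimura two-parameter model, d = −½ ln(1 − 2P − Q) − ¼ ln(1 − 2Q).
1 − 2P − Q = 0.1691, giving −½ ln(0.1691) = 0.888633.
1 − 2Q = 0.6582, giving −¼ ln(0.6582) = 0.104562.
d = 0.888633 + 0.104562 = 0.993195.
Under a molecular clock d = 2μt, so t = d/(2μ) = 0.993195 / (2 × 0.003) = 165.53 Myr.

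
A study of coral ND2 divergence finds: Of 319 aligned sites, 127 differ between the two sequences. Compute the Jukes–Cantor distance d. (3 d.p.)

0.568

p = 127/319 ≈ 0.398119.
d = −(3/4) ln(1 − 4p/3) = −0.75 ln(1 − 0.530825) = −0.75 ln(0.469175)
  = −0.75 × (-0.756779) = 0.567584 substitutions/site.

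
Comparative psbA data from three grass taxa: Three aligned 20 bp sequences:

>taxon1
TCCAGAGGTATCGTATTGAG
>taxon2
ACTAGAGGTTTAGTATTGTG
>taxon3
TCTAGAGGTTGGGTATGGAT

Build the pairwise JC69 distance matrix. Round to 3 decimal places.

d(taxon1,taxon2) = 0.304, d(taxon1,taxon3) = 0.383, d(taxon2,taxon3) = 0.383

taxon1–taxon2: 5/20 sites differ → p = 0.25, d = −0.75 ln(1 − 0.333333) = 0.304098 ≈ 0.304.
taxon1–taxon3: 6/20 sites differ → p = 0.3, d = −0.75 ln(1 − 0.4) = 0.383119 ≈ 0.383.
taxon2–taxon3: 6/20 sites differ → p = 0.3, d = −0.75 ln(1 − 0.4) = 0.383119 ≈ 0.383.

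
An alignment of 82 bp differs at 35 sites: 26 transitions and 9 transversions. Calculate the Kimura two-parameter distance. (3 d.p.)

0.743

P = 26/82 ≈ 0.317073 and Q = 9/82 ≈ 0.109756.
Under the Kimura two-parameter model, d = −½ ln(1 − 2P − Q) − ¼ ln(1 − 2Q).
1 − 2P − Q = 0.256098, giving −½ ln(0.256098) = 0.681098.
1 − 2Q = 0.780488, giving −¼ ln(0.780488) = 0.061959.
d = 0.681098 + 0.061959 = 0.743057.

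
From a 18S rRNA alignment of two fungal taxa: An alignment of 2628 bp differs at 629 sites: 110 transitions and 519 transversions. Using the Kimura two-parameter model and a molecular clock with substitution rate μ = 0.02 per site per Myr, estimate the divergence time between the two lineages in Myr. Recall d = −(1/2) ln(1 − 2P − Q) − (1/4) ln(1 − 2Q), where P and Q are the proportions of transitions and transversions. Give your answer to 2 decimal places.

P = 110/2628 ≈ 0.041857 and Q = 519/2628 ≈ 0.197489.
Under the Kimura two-parameter model, d = −½ ln(1 − 2P − Q) − ¼ ln(1 − 2Q).
1 − 2P − Q = 0.718797, giving −½ ln(0.718797) = 0.165088.
1 − 2Q = 0.605022, giving −¼ ln(0.605022) = 0.125623.
d = 0.165088 + 0.125623 = 0.290711.
Under a molecular clock d = 2μt, so t = d/(2μ) = 0.290711 / (2 × 0.02) = 7.27 Myr.

7.27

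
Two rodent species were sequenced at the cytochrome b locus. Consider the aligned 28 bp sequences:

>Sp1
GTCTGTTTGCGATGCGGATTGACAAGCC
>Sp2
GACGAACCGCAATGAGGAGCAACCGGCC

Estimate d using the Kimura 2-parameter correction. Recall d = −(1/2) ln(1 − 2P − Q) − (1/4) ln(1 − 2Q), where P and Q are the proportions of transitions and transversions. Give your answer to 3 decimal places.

Of 28 sites, 7 differences are transitions and 6 are transversions, so P = 7/28 = 0.25 and Q = 6/28 ≈ 0.214286.
Under the Kimura two-parameter model, d = −½ ln(1 − 2P − Q) − ¼ ln(1 − 2Q).
1 − 2P − Q = 0.285714, giving −½ ln(0.285714) = 0.626382.
1 − 2Q = 0.571428, giving −¼ ln(0.571428) = 0.139904.
d = 0.626382 + 0.139904 = 0.766286.

0.766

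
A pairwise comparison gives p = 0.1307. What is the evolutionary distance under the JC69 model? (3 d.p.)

0.144

d = −(3/4) ln(1 − 4p/3) = −0.75 ln(1 − 0.174267) = −0.75 ln(0.825733)
  = −0.75 × (-0.191484) = 0.143613 substitutions/site.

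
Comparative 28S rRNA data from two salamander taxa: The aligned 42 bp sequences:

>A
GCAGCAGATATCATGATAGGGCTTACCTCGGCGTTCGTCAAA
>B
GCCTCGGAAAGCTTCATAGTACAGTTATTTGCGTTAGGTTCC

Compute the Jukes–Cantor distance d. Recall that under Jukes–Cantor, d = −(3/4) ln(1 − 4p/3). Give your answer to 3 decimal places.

The sequences differ at 22 of 42 sites, so p = 22/42 ≈ 0.52381.
d = −(3/4) ln(1 − 4p/3) = −0.75 ln(1 − 0.698413) = −0.75 ln(0.301587)
  = −0.75 × (-1.198697) = 0.899023 substitutions/site.

0.899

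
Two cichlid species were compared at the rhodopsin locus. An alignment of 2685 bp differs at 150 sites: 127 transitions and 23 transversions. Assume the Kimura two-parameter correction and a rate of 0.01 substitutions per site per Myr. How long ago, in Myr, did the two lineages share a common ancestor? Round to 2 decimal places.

P = 127/2685 ≈ 0.0473 and Q = 23/2685 ≈ 0.008566.
Under the Kimura two-parameter model, d = −½ ln(1 − 2P − Q) − ¼ ln(1 − 2Q).
1 − 2P − Q = 0.896834, giving −½ ln(0.896834) = 0.054442.
1 − 2Q = 0.982868, giving −¼ ln(0.982868) = 0.004320.
d = 0.054442 + 0.004320 = 0.058762.
Under a molecular clock d = 2μt, so t = d/(2μ) = 0.058762 / (2 × 0.01) = 2.94 Myr.

2.94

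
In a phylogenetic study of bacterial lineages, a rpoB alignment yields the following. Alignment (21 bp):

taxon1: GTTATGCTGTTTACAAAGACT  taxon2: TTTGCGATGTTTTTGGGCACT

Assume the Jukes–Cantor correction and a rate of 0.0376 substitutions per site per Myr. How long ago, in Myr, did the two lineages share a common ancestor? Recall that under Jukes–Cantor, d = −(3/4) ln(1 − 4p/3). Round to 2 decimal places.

The sequences differ at 10 of 21 sites (1, 4, 5, 7, 13, 14, 15, 16, 17, 18), so p = 10/21 ≈ 0.47619.
d = −(3/4) ln(1 − 4p/3) = −0.75 ln(1 − 0.63492) = −0.75 ln(0.36508)
  = −0.75 × (-1.007639) = 0.755729 substitutions/site.
Under a molecular clock d = 2μt, so t = d/(2μ) = 0.755729 / (2 × 0.0376) = 10.05 Myr.

10.05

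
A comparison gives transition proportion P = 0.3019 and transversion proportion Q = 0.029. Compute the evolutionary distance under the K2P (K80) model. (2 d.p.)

0.52

Under the Kimura two-parameter model, d = −½ ln(1 − 2P − Q) − ¼ ln(1 − 2Q).
1 − 2P − Q = 0.3672, giving −½ ln(0.3672) = 0.500924.
1 − 2Q = 0.942, giving −¼ ln(0.942) = 0.014938.
d = 0.500924 + 0.014938 = 0.515862.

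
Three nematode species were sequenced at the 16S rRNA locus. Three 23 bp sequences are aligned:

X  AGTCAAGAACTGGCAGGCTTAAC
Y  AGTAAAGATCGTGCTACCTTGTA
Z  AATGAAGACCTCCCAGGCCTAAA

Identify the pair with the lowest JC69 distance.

X and Z

X–Y: 10/23 differ, p = 0.435, d = 0.650.
X–Z: 7/23 differ, p = 0.304, d = 0.390.
Y–Z: 12/23 differ, p = 0.522, d = 0.892.
The smallest distance is between X and Z.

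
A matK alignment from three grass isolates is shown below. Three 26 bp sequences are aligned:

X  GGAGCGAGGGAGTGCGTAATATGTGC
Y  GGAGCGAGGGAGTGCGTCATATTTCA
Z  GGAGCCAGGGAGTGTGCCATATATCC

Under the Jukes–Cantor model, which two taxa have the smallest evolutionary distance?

X–Y: 4/26 differ, p = 0.154, d = 0.172.
X–Z: 6/26 differ, p = 0.231, d = 0.276.
Y–Z: 5/26 differ, p = 0.192, d = 0.222.
The smallest distance is between X and Y.

X and Y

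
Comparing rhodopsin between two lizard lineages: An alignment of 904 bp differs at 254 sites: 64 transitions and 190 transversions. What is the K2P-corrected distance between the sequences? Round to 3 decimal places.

0.353

P = 64/904 ≈ 0.070796 and Q = 190/904 ≈ 0.210177.
Under the Kimura two-parameter model, d = −½ ln(1 − 2P − Q) − ¼ ln(1 − 2Q).
1 − 2P − Q = 0.648231, giving −½ ln(0.648231) = 0.216754.
1 − 2Q = 0.579646, giving −¼ ln(0.579646) = 0.136334.
d = 0.216754 + 0.136334 = 0.353088.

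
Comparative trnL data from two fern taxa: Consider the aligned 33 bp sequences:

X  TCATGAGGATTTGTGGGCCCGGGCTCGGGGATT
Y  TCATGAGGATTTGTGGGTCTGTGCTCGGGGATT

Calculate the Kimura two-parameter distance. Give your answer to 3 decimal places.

0.098

Of 33 sites, 2 differences are transitions and 1 are transversions, so P = 2/33 ≈ 0.060606 and Q = 1/33 ≈ 0.030303.
Under the Kimura two-parameter model, d = −½ ln(1 − 2P − Q) − ¼ ln(1 − 2Q).
1 − 2P − Q = 0.848485, giving −½ ln(0.848485) = 0.082151.
1 − 2Q = 0.939394, giving −¼ ln(0.939394) = 0.015630.
d = 0.082151 + 0.015630 = 0.097781.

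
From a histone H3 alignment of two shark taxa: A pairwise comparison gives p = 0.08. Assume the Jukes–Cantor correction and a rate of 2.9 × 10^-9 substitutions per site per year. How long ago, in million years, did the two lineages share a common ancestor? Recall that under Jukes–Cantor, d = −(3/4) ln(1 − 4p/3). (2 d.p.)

14.59

d = −(3/4) ln(1 − 4p/3) = −0.75 ln(1 − 0.106667) = −0.75 ln(0.893333)
  = −0.75 × (-0.112796) = 0.084597 substitutions/site.
Under a molecular clock d = 2μt, so t = d/(2μ) = 0.084597 / (2 × 2.9 × 10^-9) = 14.59 million years.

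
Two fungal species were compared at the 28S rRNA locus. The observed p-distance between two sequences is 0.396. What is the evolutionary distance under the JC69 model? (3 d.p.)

d = −(3/4) ln(1 − 4p/3) = −0.75 ln(1 − 0.528) = −0.75 ln(0.472)
  = −0.75 × (-0.750776) = 0.563082 substitutions/site.

0.563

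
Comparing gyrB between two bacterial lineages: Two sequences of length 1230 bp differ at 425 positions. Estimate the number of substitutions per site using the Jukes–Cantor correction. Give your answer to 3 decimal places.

p = 425/1230 ≈ 0.345528.
d = −(3/4) ln(1 − 4p/3) = −0.75 ln(1 − 0.460704) = −0.75 ln(0.539296)
  = −0.75 × (-0.617491) = 0.463118 substitutions/site.

0.463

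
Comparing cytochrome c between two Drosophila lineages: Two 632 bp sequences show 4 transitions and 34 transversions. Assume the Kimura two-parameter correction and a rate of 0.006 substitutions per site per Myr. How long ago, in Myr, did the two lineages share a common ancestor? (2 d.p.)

P = 4/632 ≈ 0.006329 and Q = 34/632 ≈ 0.053797.
Under the Kimura two-parameter model, d = −½ ln(1 − 2P − Q) − ¼ ln(1 − 2Q).
1 − 2P − Q = 0.933545, giving −½ ln(0.933545) = 0.034383.
1 − 2Q = 0.892406, giving −¼ ln(0.892406) = 0.028459.
d = 0.034383 + 0.028459 = 0.062842.
Under a molecular clock d = 2μt, so t = d/(2μ) = 0.062842 / (2 × 0.006) = 5.24 Myr.

5.24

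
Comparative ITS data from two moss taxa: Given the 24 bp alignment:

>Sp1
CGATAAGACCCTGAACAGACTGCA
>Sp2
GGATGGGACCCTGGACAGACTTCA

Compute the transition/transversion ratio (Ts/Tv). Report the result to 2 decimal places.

1.50

Transitions are A↔G and C↔T; transversions are all other mismatches.
Transitions: 3. Transversions: 2.
R = 3/2 = 1.50.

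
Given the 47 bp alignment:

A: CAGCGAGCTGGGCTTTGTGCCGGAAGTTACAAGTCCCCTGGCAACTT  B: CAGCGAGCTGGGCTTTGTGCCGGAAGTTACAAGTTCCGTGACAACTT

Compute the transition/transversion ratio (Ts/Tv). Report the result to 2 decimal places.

Transitions are A↔G and C↔T; transversions are all other mismatches.
Transitions: 2. Transversions: 1.
R = 2/1 = 2.00.

2.00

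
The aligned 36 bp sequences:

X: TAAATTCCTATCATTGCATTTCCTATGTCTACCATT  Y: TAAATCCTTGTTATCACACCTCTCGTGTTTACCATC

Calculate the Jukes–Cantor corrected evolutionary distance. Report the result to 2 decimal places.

The sequences differ at 13 of 36 sites, so p = 13/36 ≈ 0.361111.
d = −(3/4) ln(1 − 4p/3) = −0.75 ln(1 − 0.481481) = −0.75 ln(0.518519)
  = −0.75 × (-0.656779) = 0.492584 substitutions/site.

0.49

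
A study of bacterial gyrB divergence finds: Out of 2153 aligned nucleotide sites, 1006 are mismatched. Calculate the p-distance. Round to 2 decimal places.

0.47

p = 1006/2153 = 0.467254… ≈ 0.47 (to 2 d.p.).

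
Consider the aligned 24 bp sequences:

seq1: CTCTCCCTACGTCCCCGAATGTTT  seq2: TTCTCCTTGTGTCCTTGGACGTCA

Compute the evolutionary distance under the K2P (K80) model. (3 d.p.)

0.806

Of 24 sites, 9 differences are transitions and 1 are transversions, so P = 9/24 = 0.375 and Q = 1/24 ≈ 0.041667.
Under the Kimura two-parameter model, d = −½ ln(1 − 2P − Q) − ¼ ln(1 − 2Q).
1 − 2P − Q = 0.208333, giving −½ ln(0.208333) = 0.784309.
1 − 2Q = 0.916666, giving −¼ ln(0.916666) = 0.021753.
d = 0.784309 + 0.021753 = 0.806062.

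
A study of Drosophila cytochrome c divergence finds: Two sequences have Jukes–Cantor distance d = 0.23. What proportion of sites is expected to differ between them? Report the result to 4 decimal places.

0.1981

p = (3/4)(1 − e^(−4d/3)) = 0.75 × (1 − e^(-0.306667)) = 0.75 × (1 − 0.735896) = 0.198078.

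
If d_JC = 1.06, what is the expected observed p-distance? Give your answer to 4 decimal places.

0.5675

p = (3/4)(1 − e^(−4d/3)) = 0.75 × (1 − e^(-1.413333)) = 0.75 × (1 − 0.243331) = 0.567502.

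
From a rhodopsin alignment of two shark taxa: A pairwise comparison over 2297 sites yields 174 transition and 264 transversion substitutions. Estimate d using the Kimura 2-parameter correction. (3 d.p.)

0.220

P = 174/2297 ≈ 0.075751 and Q = 264/2297 ≈ 0.114933.
Under the Kimura two-parameter model, d = −½ ln(1 − 2P − Q) − ¼ ln(1 − 2Q).
1 − 2P − Q = 0.733565, giving −½ ln(0.733565) = 0.154920.
1 − 2Q = 0.770134, giving −¼ ln(0.770134) = 0.065298.
d = 0.154920 + 0.065298 = 0.220218.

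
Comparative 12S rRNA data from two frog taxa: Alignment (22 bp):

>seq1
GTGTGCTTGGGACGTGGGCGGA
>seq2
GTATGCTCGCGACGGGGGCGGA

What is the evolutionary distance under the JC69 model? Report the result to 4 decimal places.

The sequences differ at 4 of 22 sites (3, 8, 10, 15), so p = 4/22 ≈ 0.181818.
d = −(3/4) ln(1 − 4p/3) = −0.75 ln(1 − 0.242424) = −0.75 ln(0.757576)
  = −0.75 × (-0.277631) = 0.208223 substitutions/site.

0.2082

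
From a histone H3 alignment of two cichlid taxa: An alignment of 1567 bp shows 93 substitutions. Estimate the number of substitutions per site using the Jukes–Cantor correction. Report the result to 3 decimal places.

0.062

p = 93/1567 ≈ 0.059349.
d = −(3/4) ln(1 − 4p/3) = −0.75 ln(1 − 0.079132) = −0.75 ln(0.920868)
  = −0.75 × (-0.082439) = 0.061829 substitutions/site.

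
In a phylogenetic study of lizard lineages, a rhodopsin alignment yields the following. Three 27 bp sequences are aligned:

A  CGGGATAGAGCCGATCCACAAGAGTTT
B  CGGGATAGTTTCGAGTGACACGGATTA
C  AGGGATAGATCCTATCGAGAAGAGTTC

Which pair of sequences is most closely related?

A–B: 10/27 differ, p = 0.370, d = 0.511.
A–C: 6/27 differ, p = 0.222, d = 0.264.
B–C: 11/27 differ, p = 0.407, d = 0.588.
The smallest distance is between A and C.

A and C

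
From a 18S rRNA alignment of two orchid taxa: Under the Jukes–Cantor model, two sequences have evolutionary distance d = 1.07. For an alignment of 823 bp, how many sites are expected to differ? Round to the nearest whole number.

Invert JC69: p = (3/4)(1 − e^(−4d/3)) = 0.75 × (1 − e^(-1.426667)) = 0.75 × (1 − 0.240108) = 0.569919.
Expected differing sites = pL ≈ 0.569919 × 823 = 469.043337 ≈ 469.

469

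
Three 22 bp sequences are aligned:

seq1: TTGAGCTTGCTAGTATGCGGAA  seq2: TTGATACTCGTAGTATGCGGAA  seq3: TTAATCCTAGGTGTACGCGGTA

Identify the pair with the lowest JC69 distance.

seq1–seq2: 5/22 differ, p = 0.227, d = 0.271.
seq1–seq3: 9/22 differ, p = 0.409, d = 0.591.
seq2–seq3: 7/22 differ, p = 0.318, d = 0.414.
The smallest distance is between seq1 and seq2.

seq1 and seq2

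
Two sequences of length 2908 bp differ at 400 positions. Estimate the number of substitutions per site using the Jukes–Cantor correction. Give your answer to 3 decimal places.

0.152

p = 400/2908 ≈ 0.137552.
d = −(3/4) ln(1 − 4p/3) = −0.75 ln(1 − 0.183403) = −0.75 ln(0.816597)
  = −0.75 × (-0.202610) = 0.151958 substitutions/site.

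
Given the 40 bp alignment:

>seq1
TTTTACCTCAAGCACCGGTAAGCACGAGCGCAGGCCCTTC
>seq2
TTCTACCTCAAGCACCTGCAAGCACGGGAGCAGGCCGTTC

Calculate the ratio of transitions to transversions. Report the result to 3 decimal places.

1.000

Transitions are A↔G and C↔T; transversions are all other mismatches.
Transitions: 3. Transversions: 3.
R = 3/3 = 1.000.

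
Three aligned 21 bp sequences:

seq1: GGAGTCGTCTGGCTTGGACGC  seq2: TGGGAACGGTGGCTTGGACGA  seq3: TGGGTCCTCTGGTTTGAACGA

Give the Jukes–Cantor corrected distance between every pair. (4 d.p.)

d(seq1,seq2) = 0.5319, d(seq1,seq3) = 0.3597, d(seq2,seq3) = 0.3597

seq1–seq2: 8/21 sites differ → p ≈ 0.380952, d = −0.75 ln(1 − 0.507936) = 0.531860 ≈ 0.5319.
seq1–seq3: 6/21 sites differ → p ≈ 0.285714, d = −0.75 ln(1 − 0.380952) = 0.359679 ≈ 0.3597.
seq2–seq3: 6/21 sites differ → p ≈ 0.285714, d = −0.75 ln(1 − 0.380952) = 0.359679 ≈ 0.3597.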